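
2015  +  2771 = 4786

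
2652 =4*663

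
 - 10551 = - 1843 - 8708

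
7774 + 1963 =9737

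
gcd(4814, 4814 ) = 4814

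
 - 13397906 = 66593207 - 79991113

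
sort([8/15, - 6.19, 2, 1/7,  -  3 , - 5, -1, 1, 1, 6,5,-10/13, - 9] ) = [-9, -6.19,  -  5, - 3,-1,  -  10/13, 1/7, 8/15, 1, 1 , 2,5, 6] 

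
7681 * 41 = 314921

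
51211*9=460899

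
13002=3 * 4334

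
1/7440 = 1/7440 = 0.00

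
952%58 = 24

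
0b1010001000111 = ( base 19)e74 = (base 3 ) 21010021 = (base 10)5191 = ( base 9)7107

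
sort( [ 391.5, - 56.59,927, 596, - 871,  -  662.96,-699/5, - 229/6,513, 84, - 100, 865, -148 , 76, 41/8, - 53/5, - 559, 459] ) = [-871, -662.96,-559 , - 148, -699/5,-100, - 56.59,-229/6, - 53/5, 41/8, 76, 84,391.5, 459,513, 596, 865,927 ]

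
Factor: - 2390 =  - 2^1*5^1*239^1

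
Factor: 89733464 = 2^3*11216683^1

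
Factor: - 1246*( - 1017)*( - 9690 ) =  - 12278993580 = -2^2 * 3^3* 5^1*7^1 * 17^1*19^1*89^1*113^1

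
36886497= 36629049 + 257448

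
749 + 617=1366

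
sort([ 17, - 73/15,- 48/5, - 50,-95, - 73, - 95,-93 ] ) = [-95, - 95,  -  93,-73, - 50,-48/5,-73/15, 17 ]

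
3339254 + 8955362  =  12294616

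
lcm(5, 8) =40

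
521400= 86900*6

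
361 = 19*19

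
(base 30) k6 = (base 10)606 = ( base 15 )2a6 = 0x25E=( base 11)501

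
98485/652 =151 + 33/652 = 151.05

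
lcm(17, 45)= 765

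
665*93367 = 62089055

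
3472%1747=1725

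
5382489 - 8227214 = -2844725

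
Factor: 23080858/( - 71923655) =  - 2^1*5^( - 1)*19^1*59^( - 1) *103^1 * 5897^1*243809^(-1)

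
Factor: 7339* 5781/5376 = 2^( - 8)*7^( - 1)*41^2*47^1 * 179^1 = 14142253/1792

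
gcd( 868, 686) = 14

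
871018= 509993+361025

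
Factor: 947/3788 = 1/4 = 2^( - 2)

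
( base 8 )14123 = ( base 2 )1100001010011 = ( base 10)6227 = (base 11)4751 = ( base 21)E2B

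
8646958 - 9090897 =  - 443939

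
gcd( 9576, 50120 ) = 56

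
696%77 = 3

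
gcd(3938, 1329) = 1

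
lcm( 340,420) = 7140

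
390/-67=-6 + 12/67 = -5.82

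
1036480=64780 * 16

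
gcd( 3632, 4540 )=908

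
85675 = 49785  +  35890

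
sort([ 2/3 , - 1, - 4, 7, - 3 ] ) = [ - 4, - 3, - 1,2/3,  7 ]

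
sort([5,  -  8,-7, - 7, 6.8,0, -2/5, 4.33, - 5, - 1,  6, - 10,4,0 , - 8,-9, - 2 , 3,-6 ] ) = [ - 10, - 9, - 8 , - 8,-7, - 7, - 6,-5,-2, - 1,-2/5,0,0 , 3,4,4.33, 5,6 , 6.8]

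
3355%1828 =1527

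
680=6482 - 5802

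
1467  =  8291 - 6824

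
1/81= 1/81 = 0.01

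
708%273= 162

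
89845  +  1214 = 91059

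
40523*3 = 121569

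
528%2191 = 528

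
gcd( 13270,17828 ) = 2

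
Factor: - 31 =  - 31^1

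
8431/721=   11 + 500/721  =  11.69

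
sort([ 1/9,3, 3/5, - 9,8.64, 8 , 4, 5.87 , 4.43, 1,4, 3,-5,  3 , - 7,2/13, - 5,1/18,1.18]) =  [- 9, - 7, - 5, - 5, 1/18, 1/9, 2/13, 3/5, 1, 1.18, 3, 3,3, 4, 4,  4.43, 5.87 , 8, 8.64]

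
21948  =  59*372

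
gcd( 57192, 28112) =8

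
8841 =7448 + 1393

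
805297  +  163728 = 969025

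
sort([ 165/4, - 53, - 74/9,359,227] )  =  [ - 53, - 74/9, 165/4,227,359]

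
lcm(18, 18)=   18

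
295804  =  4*73951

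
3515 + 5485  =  9000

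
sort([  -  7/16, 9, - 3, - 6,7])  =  [ - 6, - 3, - 7/16,7,9] 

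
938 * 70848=66455424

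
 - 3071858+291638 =-2780220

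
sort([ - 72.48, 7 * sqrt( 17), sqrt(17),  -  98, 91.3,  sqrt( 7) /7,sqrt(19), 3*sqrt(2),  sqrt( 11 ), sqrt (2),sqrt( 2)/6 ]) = [ - 98,  -  72.48 , sqrt( 2 ) /6, sqrt(7 ) /7, sqrt( 2 ), sqrt ( 11 ), sqrt(17), 3*sqrt ( 2),sqrt( 19),7*sqrt (17 ),91.3 ] 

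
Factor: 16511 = 11^1*19^1*79^1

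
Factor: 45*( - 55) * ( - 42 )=2^1 * 3^3*5^2*7^1* 11^1=103950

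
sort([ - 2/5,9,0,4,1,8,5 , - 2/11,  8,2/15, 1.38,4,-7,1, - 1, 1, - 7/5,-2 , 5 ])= [ - 7,-2 , - 7/5, -1,  -  2/5, - 2/11, 0 , 2/15,1, 1,1, 1.38,4,4,5,5,8, 8, 9]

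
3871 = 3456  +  415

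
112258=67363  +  44895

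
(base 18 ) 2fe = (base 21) 228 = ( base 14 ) 4a8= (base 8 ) 1644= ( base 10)932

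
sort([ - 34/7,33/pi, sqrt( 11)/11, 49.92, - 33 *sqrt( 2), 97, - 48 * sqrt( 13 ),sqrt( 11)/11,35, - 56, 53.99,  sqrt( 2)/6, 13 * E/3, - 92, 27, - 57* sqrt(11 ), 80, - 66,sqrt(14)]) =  [ - 57 * sqrt( 11 ),  -  48 * sqrt(13), - 92, - 66, - 56, - 33*sqrt( 2),- 34/7, sqrt( 2) /6, sqrt ( 11 ) /11,  sqrt( 11) /11 , sqrt( 14 ),33/pi,13*E/3, 27, 35 , 49.92, 53.99, 80, 97]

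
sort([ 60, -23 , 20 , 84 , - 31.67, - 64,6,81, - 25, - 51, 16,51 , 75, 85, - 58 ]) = [ - 64, - 58,-51,  -  31.67 , - 25, - 23,  6,16 , 20,51,60,75,81,84,  85 ] 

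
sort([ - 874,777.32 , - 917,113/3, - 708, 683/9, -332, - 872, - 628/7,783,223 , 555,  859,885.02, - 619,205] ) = [ - 917, - 874,-872 ,-708, - 619, - 332,  -  628/7, 113/3,683/9,205,223,555, 777.32,783,  859 , 885.02] 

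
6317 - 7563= -1246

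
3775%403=148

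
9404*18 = 169272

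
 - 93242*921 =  - 85875882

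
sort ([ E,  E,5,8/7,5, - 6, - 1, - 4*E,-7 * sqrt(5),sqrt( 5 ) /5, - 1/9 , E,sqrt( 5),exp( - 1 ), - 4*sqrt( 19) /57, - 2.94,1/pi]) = [ - 7*sqrt(5), - 4*E,-6, - 2.94, - 1,  -  4*sqrt(19)/57 , - 1/9,1/pi, exp( - 1 ),sqrt(5) /5, 8/7,sqrt ( 5), E,E,E, 5, 5]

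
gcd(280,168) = 56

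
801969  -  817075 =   -  15106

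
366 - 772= - 406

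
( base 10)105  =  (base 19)5a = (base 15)70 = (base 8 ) 151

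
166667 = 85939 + 80728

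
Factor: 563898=2^1*3^1*93983^1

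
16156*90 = 1454040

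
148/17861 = 148/17861 = 0.01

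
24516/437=24516/437 = 56.10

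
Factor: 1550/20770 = 5^1*67^( - 1 )= 5/67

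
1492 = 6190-4698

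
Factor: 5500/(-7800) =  - 2^(-1)*3^( - 1 ) * 5^1*11^1*13^(  -  1) = - 55/78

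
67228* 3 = 201684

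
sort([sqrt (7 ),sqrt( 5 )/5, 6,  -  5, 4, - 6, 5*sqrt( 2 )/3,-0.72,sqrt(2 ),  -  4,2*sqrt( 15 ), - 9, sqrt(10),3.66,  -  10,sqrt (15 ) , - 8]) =[-10,-9,-8, - 6,- 5,-4,- 0.72, sqrt ( 5 )/5,sqrt (2 ),5*sqrt (2 )/3,sqrt(7 ) , sqrt(10 ), 3.66,sqrt( 15),4, 6, 2*sqrt(15)]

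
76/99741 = 76/99741 = 0.00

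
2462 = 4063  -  1601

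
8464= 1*8464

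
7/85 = 7/85 = 0.08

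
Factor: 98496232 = 2^3  *17^1 * 449^1*1613^1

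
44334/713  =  44334/713 = 62.18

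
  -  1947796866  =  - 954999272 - 992797594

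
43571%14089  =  1304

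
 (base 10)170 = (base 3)20022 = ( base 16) AA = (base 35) 4u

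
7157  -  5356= 1801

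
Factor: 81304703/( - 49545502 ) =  - 2^(- 1 )*19^( - 1) *31^(-1) * 53^1 * 137^ (- 1)*307^( - 1)*1534051^1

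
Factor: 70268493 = 3^1*43^1*544717^1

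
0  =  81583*0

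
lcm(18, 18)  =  18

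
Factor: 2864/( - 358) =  - 8 = -  2^3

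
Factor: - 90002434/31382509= - 2^1*19^ ( - 1 )* 31^( - 1 )*53281^(  -  1 )*45001217^1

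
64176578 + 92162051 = 156338629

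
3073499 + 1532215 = 4605714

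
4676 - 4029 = 647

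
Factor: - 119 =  - 7^1*17^1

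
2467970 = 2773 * 890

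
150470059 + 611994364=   762464423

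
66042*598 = 39493116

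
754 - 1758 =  - 1004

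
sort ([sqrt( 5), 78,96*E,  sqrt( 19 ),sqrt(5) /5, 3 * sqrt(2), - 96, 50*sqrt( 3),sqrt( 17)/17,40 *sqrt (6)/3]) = [ - 96,sqrt( 17) /17, sqrt(5) /5  ,  sqrt( 5),  3*sqrt( 2),sqrt(19),40*sqrt( 6) /3,78,50 * sqrt( 3 ), 96 *E]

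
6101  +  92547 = 98648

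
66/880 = 3/40=0.07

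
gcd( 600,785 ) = 5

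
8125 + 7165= 15290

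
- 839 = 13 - 852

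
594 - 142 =452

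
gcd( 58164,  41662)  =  74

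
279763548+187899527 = 467663075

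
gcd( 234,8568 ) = 18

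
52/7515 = 52/7515 = 0.01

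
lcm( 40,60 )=120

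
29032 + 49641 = 78673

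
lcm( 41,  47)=1927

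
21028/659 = 31+599/659=31.91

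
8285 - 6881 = 1404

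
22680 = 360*63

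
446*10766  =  4801636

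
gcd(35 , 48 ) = 1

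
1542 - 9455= - 7913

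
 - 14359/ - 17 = 844 + 11/17 = 844.65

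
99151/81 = 1224  +  7/81 = 1224.09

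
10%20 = 10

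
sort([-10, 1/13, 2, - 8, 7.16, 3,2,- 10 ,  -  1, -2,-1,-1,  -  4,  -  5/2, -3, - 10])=[ -10,-10, - 10, - 8, -4,-3,-5/2, -2, - 1,  -  1, - 1, 1/13, 2,2,  3, 7.16]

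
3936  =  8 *492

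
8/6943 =8/6943 = 0.00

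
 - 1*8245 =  - 8245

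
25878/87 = 297 + 13/29 = 297.45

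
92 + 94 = 186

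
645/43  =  15= 15.00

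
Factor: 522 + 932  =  2^1*727^1  =  1454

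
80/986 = 40/493 = 0.08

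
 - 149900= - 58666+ - 91234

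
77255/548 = 140 + 535/548 = 140.98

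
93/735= 31/245 = 0.13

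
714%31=1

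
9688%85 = 83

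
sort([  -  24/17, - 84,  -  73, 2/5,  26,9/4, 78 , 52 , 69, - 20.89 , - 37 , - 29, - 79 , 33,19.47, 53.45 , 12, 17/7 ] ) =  [ - 84,  -  79, - 73, - 37, - 29, - 20.89,-24/17 , 2/5,9/4, 17/7, 12, 19.47 , 26 , 33, 52 , 53.45, 69,  78 ]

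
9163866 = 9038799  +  125067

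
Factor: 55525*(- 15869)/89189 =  - 881126225/89189 = -5^2*7^1 * 2221^1*2267^1*89189^(  -  1 ) 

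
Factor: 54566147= 61^1*894527^1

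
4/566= 2/283  =  0.01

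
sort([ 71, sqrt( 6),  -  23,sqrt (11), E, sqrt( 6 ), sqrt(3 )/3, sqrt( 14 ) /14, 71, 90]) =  [ - 23, sqrt ( 14) /14, sqrt( 3 ) /3, sqrt( 6 ),sqrt (6 ),E,sqrt( 11), 71,71, 90]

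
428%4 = 0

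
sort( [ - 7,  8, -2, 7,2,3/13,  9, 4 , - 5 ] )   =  [ - 7, - 5, - 2,3/13,2, 4 , 7, 8, 9 ]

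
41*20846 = 854686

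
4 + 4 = 8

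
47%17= 13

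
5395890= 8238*655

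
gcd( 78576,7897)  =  1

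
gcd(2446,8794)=2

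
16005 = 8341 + 7664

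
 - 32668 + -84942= - 117610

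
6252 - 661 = 5591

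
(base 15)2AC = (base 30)KC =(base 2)1001100100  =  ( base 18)1g0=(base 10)612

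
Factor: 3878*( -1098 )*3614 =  - 2^3*3^2*7^1*13^1*61^1*139^1*277^1 = - 15388571016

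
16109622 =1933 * 8334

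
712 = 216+496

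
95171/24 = 3965 + 11/24= 3965.46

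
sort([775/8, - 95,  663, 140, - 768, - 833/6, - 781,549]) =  [ - 781, - 768,  -  833/6, - 95,775/8, 140,549, 663 ] 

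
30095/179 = 168+ 23/179 = 168.13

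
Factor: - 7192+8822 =2^1*5^1*163^1=1630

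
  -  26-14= - 40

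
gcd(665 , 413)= 7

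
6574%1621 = 90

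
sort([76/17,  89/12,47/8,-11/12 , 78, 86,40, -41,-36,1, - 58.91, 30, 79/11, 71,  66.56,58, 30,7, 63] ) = [-58.91, - 41,-36,-11/12 , 1,76/17, 47/8, 7,79/11,89/12 , 30 , 30,40, 58,63, 66.56,  71,78,86] 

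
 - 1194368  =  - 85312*14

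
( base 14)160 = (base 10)280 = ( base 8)430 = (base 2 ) 100011000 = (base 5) 2110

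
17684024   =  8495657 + 9188367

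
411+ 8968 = 9379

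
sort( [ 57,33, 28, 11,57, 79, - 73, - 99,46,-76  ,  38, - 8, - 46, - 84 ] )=[ - 99, - 84,-76, - 73, - 46 , - 8, 11, 28,33,  38,46,57,  57,79]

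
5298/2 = 2649 = 2649.00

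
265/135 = 53/27= 1.96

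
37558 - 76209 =-38651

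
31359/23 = 31359/23 = 1363.43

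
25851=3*8617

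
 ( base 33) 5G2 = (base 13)2948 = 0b1011101010111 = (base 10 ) 5975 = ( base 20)eif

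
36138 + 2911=39049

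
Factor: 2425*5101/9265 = 5^1*17^( - 1)*97^1*109^ ( - 1) * 5101^1= 2473985/1853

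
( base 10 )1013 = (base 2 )1111110101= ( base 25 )1FD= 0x3F5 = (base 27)1AE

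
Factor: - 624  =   - 2^4*3^1*13^1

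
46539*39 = 1815021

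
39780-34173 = 5607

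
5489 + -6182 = -693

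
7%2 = 1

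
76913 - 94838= - 17925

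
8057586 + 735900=8793486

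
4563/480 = 1521/160 = 9.51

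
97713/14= 6979+1/2 = 6979.50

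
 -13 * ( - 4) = 52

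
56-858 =- 802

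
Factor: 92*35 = 3220=2^2*5^1 *7^1*23^1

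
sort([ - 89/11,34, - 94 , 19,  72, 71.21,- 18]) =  [-94  ,-18,  -  89/11,  19, 34, 71.21,  72]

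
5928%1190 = 1168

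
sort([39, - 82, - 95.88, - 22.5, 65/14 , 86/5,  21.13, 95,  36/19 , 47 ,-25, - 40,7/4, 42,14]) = [ - 95.88, - 82, - 40, - 25, - 22.5, 7/4, 36/19,65/14,14, 86/5, 21.13,  39 , 42,  47, 95]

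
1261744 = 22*57352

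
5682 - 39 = 5643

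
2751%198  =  177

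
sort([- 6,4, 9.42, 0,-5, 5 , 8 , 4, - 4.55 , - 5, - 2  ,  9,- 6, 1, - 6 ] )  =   [ - 6, - 6, - 6, - 5, - 5,-4.55, - 2,0, 1, 4, 4,  5,  8,9, 9.42 ] 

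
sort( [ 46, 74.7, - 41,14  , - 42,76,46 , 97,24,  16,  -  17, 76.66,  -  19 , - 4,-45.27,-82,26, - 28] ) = [ - 82,-45.27, - 42 ,-41, - 28, - 19, - 17, - 4,14,  16,24 , 26,46,  46 , 74.7,76,  76.66,97 ] 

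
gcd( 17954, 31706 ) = 382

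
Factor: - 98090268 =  - 2^2*3^1 * 8174189^1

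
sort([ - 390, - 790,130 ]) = [ - 790  , - 390,130] 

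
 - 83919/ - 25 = 83919/25 = 3356.76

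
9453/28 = 337 + 17/28= 337.61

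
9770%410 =340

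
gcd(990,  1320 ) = 330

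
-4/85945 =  - 4/85945 = - 0.00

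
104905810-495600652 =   -  390694842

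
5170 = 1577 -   -  3593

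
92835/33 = 2813 + 2/11=2813.18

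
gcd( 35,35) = 35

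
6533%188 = 141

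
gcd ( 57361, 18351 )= 1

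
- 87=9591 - 9678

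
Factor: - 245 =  - 5^1*7^2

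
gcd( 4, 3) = 1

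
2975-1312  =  1663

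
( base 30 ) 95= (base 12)1AB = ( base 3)101012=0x113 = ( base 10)275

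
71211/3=23737 = 23737.00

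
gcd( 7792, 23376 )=7792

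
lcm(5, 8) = 40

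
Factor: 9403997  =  9403997^1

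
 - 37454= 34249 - 71703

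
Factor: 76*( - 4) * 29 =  - 8816 = -  2^4*19^1 * 29^1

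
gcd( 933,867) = 3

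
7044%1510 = 1004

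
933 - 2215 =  - 1282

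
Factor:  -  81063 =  - 3^2*9007^1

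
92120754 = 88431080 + 3689674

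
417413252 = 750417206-333003954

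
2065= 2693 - 628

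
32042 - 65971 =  - 33929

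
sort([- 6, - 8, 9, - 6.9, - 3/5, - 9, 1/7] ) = [ - 9, - 8, -6.9,-6,-3/5, 1/7, 9] 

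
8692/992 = 8+ 189/248 = 8.76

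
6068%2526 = 1016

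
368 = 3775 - 3407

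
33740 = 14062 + 19678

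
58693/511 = 58693/511= 114.86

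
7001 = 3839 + 3162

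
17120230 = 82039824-64919594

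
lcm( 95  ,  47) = 4465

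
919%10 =9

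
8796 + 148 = 8944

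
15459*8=123672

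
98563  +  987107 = 1085670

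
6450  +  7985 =14435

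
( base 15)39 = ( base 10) 54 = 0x36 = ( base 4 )312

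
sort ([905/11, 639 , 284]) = [905/11 , 284, 639 ]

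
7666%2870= 1926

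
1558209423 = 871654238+686555185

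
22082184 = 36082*612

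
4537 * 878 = 3983486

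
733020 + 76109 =809129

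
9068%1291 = 31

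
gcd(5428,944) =236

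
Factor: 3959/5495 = 5^(-1)*7^( - 1 ) * 37^1 * 107^1*157^( - 1 )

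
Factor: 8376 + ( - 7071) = 3^2*5^1*29^1  =  1305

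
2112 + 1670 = 3782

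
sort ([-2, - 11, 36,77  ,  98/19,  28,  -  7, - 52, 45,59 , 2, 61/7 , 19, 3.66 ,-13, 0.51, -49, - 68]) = [ - 68, - 52, - 49,- 13,-11, -7, - 2, 0.51,  2 , 3.66 , 98/19 , 61/7  ,  19,28,36,  45,59,77]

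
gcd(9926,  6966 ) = 2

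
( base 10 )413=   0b110011101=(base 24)H5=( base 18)14h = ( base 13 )25a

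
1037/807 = 1+ 230/807  =  1.29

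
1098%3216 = 1098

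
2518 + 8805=11323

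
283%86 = 25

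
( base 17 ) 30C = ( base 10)879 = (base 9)1176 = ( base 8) 1557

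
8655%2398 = 1461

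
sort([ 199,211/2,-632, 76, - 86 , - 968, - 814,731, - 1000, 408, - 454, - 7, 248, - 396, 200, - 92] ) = [ - 1000, -968 , - 814, - 632, - 454, - 396, - 92, - 86, - 7, 76, 211/2, 199,200,248, 408, 731 ] 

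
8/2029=8/2029 = 0.00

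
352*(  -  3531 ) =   -  1242912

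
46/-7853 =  - 1+ 7807/7853= - 0.01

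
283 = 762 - 479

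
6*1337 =8022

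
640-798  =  -158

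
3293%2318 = 975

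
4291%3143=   1148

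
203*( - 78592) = - 15954176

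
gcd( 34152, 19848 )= 24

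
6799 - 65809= - 59010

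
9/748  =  9/748 = 0.01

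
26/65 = 2/5=0.40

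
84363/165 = 28121/55 = 511.29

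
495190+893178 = 1388368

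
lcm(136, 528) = 8976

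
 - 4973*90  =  -447570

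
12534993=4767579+7767414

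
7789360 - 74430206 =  - 66640846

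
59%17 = 8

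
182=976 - 794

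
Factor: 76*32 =2^7*19^1 = 2432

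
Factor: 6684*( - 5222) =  - 2^3 * 3^1*7^1*373^1*557^1  =  - 34903848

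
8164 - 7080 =1084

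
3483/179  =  19 + 82/179=19.46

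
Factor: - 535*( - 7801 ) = 4173535 = 5^1*29^1*107^1*269^1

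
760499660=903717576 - 143217916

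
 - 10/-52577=10/52577 = 0.00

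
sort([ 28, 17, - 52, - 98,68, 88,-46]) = [ - 98, - 52, - 46,17,  28,68, 88] 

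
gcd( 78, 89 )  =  1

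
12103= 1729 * 7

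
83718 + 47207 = 130925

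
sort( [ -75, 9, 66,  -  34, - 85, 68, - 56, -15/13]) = [ - 85, - 75,- 56,-34, - 15/13,9, 66,68] 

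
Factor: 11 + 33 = 44 = 2^2 *11^1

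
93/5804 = 93/5804 = 0.02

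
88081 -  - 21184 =109265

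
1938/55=1938/55 =35.24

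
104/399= 104/399 = 0.26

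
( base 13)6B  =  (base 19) 4d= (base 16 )59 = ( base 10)89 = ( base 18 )4H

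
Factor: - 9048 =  - 2^3 * 3^1 * 13^1*29^1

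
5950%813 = 259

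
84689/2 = 42344 + 1/2 = 42344.50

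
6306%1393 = 734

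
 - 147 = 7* ( - 21)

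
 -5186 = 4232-9418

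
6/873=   2/291 = 0.01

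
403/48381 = 403/48381 = 0.01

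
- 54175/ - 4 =54175/4=13543.75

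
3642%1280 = 1082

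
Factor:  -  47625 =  - 3^1*5^3 * 127^1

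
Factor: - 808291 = -11^1*  197^1*373^1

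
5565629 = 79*70451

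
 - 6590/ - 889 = 6590/889 = 7.41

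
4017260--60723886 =64741146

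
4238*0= 0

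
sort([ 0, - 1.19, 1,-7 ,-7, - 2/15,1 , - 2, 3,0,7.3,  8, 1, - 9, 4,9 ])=[  -  9, - 7 , -7, - 2,-1.19, - 2/15,  0, 0,1,  1, 1,3,4,7.3, 8,9]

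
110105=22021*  5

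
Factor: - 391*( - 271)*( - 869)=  - 11^1*17^1 * 23^1*79^1 *271^1 = - 92080109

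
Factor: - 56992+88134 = 31142  =  2^1*23^1*677^1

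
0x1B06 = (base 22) e6a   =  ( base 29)86g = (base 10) 6918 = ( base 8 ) 15406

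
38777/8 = 4847 + 1/8   =  4847.12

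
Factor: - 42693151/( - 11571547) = 13^( - 1 )*890119^( - 1)*42693151^1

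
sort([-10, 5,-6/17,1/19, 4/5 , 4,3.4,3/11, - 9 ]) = [-10,- 9,-6/17,  1/19,3/11,4/5,3.4,4,5]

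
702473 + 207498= 909971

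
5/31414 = 5/31414 = 0.00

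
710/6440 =71/644 =0.11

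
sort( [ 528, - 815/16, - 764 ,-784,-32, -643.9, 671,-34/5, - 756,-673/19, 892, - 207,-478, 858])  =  [ - 784, - 764, - 756, - 643.9, - 478,  -  207, - 815/16, - 673/19 , - 32, - 34/5,528, 671,858, 892 ] 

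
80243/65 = 80243/65 = 1234.51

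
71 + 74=145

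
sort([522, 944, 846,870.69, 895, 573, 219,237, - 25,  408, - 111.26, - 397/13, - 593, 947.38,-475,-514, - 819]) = [- 819,-593,-514,-475, - 111.26, - 397/13,-25,219, 237,408, 522 , 573, 846,  870.69,  895, 944, 947.38 ]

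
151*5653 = 853603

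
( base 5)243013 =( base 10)9133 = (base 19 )165D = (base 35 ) 7FX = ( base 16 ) 23AD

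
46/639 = 46/639= 0.07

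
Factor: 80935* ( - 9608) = -2^3*5^1*1201^1*16187^1 = - 777623480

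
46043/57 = 46043/57= 807.77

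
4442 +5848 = 10290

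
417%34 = 9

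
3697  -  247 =3450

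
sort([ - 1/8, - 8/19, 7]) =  [ - 8/19,-1/8, 7 ]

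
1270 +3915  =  5185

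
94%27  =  13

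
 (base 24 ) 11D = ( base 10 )613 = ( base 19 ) 1d5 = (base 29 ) l4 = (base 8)1145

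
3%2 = 1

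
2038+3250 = 5288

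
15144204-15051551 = 92653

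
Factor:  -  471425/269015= - 5^1*109^1*311^( - 1) = - 545/311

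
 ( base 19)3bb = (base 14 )691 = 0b10100010111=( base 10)1303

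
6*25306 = 151836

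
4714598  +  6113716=10828314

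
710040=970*732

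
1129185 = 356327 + 772858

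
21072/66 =319 + 3/11 = 319.27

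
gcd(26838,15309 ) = 189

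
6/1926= 1/321=0.00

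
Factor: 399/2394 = 1/6 = 2^( - 1)*3^(-1) 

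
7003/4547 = 7003/4547=1.54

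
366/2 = 183 =183.00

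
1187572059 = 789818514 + 397753545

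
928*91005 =84452640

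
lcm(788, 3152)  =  3152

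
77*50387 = 3879799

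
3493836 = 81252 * 43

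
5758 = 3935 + 1823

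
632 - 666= -34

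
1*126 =126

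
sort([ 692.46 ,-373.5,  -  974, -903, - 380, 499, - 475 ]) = [ - 974, -903,-475, - 380,-373.5 , 499, 692.46] 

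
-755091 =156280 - 911371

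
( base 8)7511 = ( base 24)6J1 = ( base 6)30041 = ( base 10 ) 3913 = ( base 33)3JJ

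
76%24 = 4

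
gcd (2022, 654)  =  6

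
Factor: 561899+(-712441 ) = - 2^1*7^1*10753^1 = - 150542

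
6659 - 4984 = 1675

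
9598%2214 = 742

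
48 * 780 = 37440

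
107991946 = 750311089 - 642319143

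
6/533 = 6/533 = 0.01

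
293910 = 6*48985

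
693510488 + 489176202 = 1182686690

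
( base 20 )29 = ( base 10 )49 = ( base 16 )31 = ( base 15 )34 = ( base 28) 1L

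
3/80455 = 3/80455= 0.00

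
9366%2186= 622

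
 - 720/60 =-12 = -12.00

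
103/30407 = 103/30407 =0.00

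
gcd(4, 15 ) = 1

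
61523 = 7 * 8789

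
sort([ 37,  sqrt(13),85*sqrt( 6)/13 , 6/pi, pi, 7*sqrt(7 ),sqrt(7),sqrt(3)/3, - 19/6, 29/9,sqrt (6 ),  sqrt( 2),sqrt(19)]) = [ - 19/6, sqrt( 3)/3,sqrt(2),6/pi, sqrt( 6),sqrt( 7 ),pi, 29/9, sqrt(13), sqrt( 19),  85*sqrt(6 )/13, 7*sqrt(7 ),37]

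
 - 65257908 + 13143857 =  - 52114051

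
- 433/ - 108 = 433/108= 4.01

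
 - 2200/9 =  - 245 + 5/9 = - 244.44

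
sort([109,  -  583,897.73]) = [-583, 109,897.73 ]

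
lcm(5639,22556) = 22556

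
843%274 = 21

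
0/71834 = 0 =0.00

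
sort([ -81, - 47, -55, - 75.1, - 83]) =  [ - 83 , - 81, - 75.1, - 55, - 47]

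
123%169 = 123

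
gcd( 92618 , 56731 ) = 1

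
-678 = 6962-7640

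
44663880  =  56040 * 797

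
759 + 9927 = 10686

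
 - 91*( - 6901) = 627991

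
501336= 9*55704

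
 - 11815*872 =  - 10302680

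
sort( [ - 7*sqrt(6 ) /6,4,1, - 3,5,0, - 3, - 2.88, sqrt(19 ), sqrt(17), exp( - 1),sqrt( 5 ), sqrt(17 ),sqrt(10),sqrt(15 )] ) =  [ - 3 , - 3,  -  2.88, - 7*sqrt( 6) /6,  0, exp ( - 1 ),1,sqrt( 5), sqrt(10 ),sqrt(15), 4, sqrt( 17),sqrt (17),  sqrt(19),5]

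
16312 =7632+8680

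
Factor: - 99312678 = - 2^1*3^2*5517371^1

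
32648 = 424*77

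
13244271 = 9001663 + 4242608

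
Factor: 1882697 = 881^1*2137^1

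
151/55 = 151/55 = 2.75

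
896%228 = 212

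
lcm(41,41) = 41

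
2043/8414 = 2043/8414 = 0.24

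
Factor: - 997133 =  - 107^1*9319^1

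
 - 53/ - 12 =53/12 = 4.42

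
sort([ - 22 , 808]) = [  -  22,808]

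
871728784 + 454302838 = 1326031622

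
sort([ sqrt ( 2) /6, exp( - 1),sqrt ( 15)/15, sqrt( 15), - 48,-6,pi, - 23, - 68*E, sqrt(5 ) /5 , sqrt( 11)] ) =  [  -  68*E, - 48,- 23, - 6, sqrt( 2 )/6, sqrt ( 15) /15,exp(- 1),sqrt (5)/5, pi, sqrt( 11) , sqrt ( 15 ) ] 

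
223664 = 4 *55916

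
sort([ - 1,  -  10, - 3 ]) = [ - 10 , - 3, - 1 ] 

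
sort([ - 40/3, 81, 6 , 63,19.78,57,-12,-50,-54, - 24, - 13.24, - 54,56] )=[-54, - 54,- 50, - 24,-40/3 , - 13.24, - 12,6,19.78, 56,57,  63, 81]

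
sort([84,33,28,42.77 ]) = [ 28, 33,42.77 , 84 ] 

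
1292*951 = 1228692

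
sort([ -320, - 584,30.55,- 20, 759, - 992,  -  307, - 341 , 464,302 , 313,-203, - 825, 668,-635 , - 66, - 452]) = [- 992,- 825,- 635, - 584,-452,-341, - 320, - 307, - 203,- 66,- 20,30.55,302,  313, 464,  668, 759]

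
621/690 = 9/10 = 0.90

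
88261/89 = 88261/89 = 991.70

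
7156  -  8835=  - 1679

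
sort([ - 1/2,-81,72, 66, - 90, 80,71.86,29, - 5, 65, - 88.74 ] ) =[-90, - 88.74, - 81 , - 5, - 1/2, 29, 65,66, 71.86,  72 , 80 ]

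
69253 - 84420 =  - 15167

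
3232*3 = 9696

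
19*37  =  703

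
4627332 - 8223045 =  - 3595713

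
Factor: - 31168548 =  - 2^2*3^2*17^1*50929^1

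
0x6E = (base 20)5A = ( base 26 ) 46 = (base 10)110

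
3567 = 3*1189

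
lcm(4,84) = 84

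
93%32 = 29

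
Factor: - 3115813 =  - 3115813^1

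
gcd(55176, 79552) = 88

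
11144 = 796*14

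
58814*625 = 36758750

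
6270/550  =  11 + 2/5  =  11.40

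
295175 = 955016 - 659841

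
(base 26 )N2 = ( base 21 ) 17C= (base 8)1130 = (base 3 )211020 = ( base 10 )600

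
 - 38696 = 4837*(-8)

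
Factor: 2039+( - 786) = 1253 = 7^1*179^1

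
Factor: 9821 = 7^1*23^1*61^1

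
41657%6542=2405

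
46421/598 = 46421/598 = 77.63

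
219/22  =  219/22 = 9.95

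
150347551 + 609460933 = 759808484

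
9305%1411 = 839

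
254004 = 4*63501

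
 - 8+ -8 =- 16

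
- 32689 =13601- 46290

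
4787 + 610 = 5397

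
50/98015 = 10/19603 = 0.00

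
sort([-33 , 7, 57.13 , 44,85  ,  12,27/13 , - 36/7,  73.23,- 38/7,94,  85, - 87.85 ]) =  [ - 87.85,  -  33,-38/7  ,-36/7,27/13,7, 12,44,57.13,73.23,85,85,94]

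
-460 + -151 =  - 611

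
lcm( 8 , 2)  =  8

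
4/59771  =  4/59771= 0.00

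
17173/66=17173/66 = 260.20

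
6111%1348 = 719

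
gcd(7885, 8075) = 95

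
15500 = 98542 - 83042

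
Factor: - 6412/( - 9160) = 7/10 = 2^( - 1)*5^( - 1) * 7^1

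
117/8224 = 117/8224 = 0.01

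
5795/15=386+ 1/3= 386.33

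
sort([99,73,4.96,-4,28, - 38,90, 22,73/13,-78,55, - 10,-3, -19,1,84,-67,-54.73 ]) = [ - 78 , - 67, - 54.73 , - 38,-19 , - 10, - 4,-3, 1, 4.96,73/13,22,28,55,73,84, 90,99]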